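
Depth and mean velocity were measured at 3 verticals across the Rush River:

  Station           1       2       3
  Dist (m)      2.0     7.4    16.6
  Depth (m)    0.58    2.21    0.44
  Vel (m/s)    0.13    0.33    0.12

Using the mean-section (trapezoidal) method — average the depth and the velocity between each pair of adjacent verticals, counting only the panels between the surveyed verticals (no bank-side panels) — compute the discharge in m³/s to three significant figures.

4.48 m³/s

Panel 1-2: Δb = 5.4 m, d̄ = (0.58+2.21)/2 = 1.395, v̄ = (0.13+0.33)/2 = 0.23 → q = 5.4×1.395×0.23 = 1.733 m³/s
Panel 2-3: Δb = 9.2 m, d̄ = (2.21+0.44)/2 = 1.325, v̄ = (0.33+0.12)/2 = 0.225 → q = 9.2×1.325×0.225 = 2.743 m³/s
Q = Σ q = 4.475 m³/s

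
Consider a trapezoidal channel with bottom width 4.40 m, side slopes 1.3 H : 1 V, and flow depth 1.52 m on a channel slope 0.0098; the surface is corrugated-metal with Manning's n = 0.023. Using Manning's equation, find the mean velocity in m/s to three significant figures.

4.40 m/s

A = (b + z·y)·y = (4.40 + 1.3×1.52)×1.52 = 9.692 m²
P = b + 2y√(1+z²) = 4.40 + 2×1.52×√(1+1.3²) = 9.386 m
R = A/P = 9.692/9.386 = 1.033 m
Q = (1/n)·A·R^(2/3)·S^(1/2) = (1/0.023) × 9.692 × 1.033^(2/3) × 0.0098^(1/2) = 42.61 m³/s
V = Q/A = 42.61/9.692 = 4.397 m/s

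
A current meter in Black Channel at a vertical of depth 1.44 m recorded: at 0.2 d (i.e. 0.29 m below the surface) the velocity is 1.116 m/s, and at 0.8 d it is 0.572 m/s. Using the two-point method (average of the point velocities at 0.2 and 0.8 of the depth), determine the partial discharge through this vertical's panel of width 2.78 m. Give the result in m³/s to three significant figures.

3.38 m³/s

v̄ = (1.116 + 0.572) / 2 = 0.8440 m/s
q = v̄ × d × w = 0.8440 × 1.44 × 2.78 = 3.379 m³/s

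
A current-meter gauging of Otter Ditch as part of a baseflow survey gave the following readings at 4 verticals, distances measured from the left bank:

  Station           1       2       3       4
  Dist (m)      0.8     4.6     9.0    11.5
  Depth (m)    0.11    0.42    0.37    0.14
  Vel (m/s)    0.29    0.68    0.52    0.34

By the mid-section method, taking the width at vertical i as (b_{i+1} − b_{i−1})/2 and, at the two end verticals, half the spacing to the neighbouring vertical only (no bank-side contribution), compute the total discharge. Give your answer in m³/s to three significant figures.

w_1 = (4.6 − 0.8)/2 = 1.9 m; q_1 = 0.29 × 0.11 × 1.9 = 0.06061 m³/s
w_2 = (9.0 − 0.8)/2 = 4.1 m; q_2 = 0.68 × 0.42 × 4.1 = 1.171 m³/s
w_3 = (11.5 − 4.6)/2 = 3.45 m; q_3 = 0.52 × 0.37 × 3.45 = 0.6638 m³/s
w_4 = (11.5 − 9.0)/2 = 1.25 m; q_4 = 0.34 × 0.14 × 1.25 = 0.05950 m³/s
Q = Σ qᵢ = 1.955 m³/s

1.95 m³/s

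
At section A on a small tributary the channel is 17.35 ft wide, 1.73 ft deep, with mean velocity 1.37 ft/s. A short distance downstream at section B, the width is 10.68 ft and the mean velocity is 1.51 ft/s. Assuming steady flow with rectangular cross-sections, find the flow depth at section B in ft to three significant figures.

2.55 ft

Q = A₁V₁ = (17.35×1.73) × 1.37 = 41.12 ft³/s
d₂ = Q/(b₂ V₂) = 41.12/(10.68×1.51) = 2.550 ft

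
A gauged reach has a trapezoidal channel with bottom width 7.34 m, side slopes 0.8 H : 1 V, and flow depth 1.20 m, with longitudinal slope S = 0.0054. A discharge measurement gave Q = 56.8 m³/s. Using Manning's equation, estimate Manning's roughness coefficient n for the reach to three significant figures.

0.0125

A = (b + z·y)·y = (7.34 + 0.8×1.20)×1.20 = 9.960 m²
P = b + 2y√(1+z²) = 7.34 + 2×1.20×√(1+0.8²) = 10.41 m
R = A/P = 9.960/10.41 = 0.9565 m
n = (1/Q)·A·R^(2/3)·S^(1/2) = (1/56.8) × 9.960 × 0.9708 × 0.07348 = 0.01251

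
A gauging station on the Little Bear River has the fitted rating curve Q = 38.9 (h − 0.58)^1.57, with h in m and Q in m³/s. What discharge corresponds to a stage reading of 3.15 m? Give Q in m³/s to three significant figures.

Q = 38.9 × (3.15 − 0.58)^1.57 = 38.9 × 2.57^1.57 = 171.2 m³/s

171 m³/s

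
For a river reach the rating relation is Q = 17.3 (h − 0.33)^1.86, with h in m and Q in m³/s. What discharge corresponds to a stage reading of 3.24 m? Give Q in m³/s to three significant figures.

Q = 17.3 × (3.24 − 0.33)^1.86 = 17.3 × 2.91^1.86 = 126.1 m³/s

126 m³/s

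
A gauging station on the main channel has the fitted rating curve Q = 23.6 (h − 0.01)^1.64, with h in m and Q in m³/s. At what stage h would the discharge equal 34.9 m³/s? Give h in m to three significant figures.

h − h₀ = (Q/C)^(1/b) = (34.9/23.6)^(1/1.64) = 1.269 m
h = 0.01 + 1.269 = 1.279 m

1.28 m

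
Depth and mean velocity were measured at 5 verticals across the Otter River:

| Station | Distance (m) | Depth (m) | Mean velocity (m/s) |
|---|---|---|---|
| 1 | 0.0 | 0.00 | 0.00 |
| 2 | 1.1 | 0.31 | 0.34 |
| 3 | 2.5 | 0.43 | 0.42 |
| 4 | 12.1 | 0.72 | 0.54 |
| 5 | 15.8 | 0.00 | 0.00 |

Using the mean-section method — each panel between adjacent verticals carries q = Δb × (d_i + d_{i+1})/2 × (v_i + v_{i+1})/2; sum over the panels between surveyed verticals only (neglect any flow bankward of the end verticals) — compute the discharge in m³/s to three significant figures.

3.24 m³/s

Panel 1-2: Δb = 1.1 m, d̄ = (0.00+0.31)/2 = 0.155, v̄ = (0.00+0.34)/2 = 0.17 → q = 1.1×0.155×0.17 = 0.02899 m³/s
Panel 2-3: Δb = 1.4 m, d̄ = (0.31+0.43)/2 = 0.37, v̄ = (0.34+0.42)/2 = 0.38 → q = 1.4×0.37×0.38 = 0.1968 m³/s
Panel 3-4: Δb = 9.6 m, d̄ = (0.43+0.72)/2 = 0.575, v̄ = (0.42+0.54)/2 = 0.48 → q = 9.6×0.575×0.48 = 2.650 m³/s
Panel 4-5: Δb = 3.7 m, d̄ = (0.72+0.00)/2 = 0.36, v̄ = (0.54+0.00)/2 = 0.27 → q = 3.7×0.36×0.27 = 0.3596 m³/s
Q = Σ q = 3.235 m³/s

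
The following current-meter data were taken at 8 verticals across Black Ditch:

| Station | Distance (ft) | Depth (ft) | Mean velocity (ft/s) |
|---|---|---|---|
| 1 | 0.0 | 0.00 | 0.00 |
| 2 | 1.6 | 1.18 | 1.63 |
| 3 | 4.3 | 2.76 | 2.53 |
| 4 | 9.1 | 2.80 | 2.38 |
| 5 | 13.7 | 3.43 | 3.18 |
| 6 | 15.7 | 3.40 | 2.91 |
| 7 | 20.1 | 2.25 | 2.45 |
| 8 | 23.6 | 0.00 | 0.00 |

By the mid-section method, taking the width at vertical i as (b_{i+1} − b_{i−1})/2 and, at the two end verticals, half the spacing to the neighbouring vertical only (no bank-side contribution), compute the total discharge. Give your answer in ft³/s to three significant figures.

w_2 = (4.3 − 0.0)/2 = 2.15 ft; q_2 = 1.63 × 1.18 × 2.15 = 4.135 ft³/s
w_3 = (9.1 − 1.6)/2 = 3.75 ft; q_3 = 2.53 × 2.76 × 3.75 = 26.19 ft³/s
w_4 = (13.7 − 4.3)/2 = 4.7 ft; q_4 = 2.38 × 2.80 × 4.7 = 31.32 ft³/s
w_5 = (15.7 − 9.1)/2 = 3.3 ft; q_5 = 3.18 × 3.43 × 3.3 = 35.99 ft³/s
w_6 = (20.1 − 13.7)/2 = 3.2 ft; q_6 = 2.91 × 3.40 × 3.2 = 31.66 ft³/s
w_7 = (23.6 − 15.7)/2 = 3.95 ft; q_7 = 2.45 × 2.25 × 3.95 = 21.77 ft³/s
Stations 1, 8 contribute zero (depth or velocity is 0).
Q = Σ qᵢ = 151.1 ft³/s

151 ft³/s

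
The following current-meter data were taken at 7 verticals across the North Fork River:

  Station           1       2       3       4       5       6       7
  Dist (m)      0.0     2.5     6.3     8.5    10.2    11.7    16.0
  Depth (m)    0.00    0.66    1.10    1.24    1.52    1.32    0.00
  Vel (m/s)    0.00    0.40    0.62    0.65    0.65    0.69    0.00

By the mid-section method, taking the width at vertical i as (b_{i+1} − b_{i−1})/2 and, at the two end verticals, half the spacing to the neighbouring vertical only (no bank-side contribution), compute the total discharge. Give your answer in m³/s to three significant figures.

w_2 = (6.3 − 0.0)/2 = 3.15 m; q_2 = 0.40 × 0.66 × 3.15 = 0.8316 m³/s
w_3 = (8.5 − 2.5)/2 = 3 m; q_3 = 0.62 × 1.10 × 3 = 2.046 m³/s
w_4 = (10.2 − 6.3)/2 = 1.95 m; q_4 = 0.65 × 1.24 × 1.95 = 1.572 m³/s
w_5 = (11.7 − 8.5)/2 = 1.6 m; q_5 = 0.65 × 1.52 × 1.6 = 1.581 m³/s
w_6 = (16.0 − 10.2)/2 = 2.9 m; q_6 = 0.69 × 1.32 × 2.9 = 2.641 m³/s
Stations 1, 7 contribute zero (depth or velocity is 0).
Q = Σ qᵢ = 8.671 m³/s

8.67 m³/s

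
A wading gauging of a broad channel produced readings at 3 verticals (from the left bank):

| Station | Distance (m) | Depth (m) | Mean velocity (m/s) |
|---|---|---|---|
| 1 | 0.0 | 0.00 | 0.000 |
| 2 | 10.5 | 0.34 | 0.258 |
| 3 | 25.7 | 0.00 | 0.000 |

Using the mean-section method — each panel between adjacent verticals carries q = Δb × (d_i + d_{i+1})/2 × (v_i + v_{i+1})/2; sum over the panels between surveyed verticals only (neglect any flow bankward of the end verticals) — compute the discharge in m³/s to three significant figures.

0.564 m³/s

Panel 1-2: Δb = 10.5 m, d̄ = (0.00+0.34)/2 = 0.17, v̄ = (0.000+0.258)/2 = 0.129 → q = 10.5×0.17×0.129 = 0.2303 m³/s
Panel 2-3: Δb = 15.2 m, d̄ = (0.34+0.00)/2 = 0.17, v̄ = (0.258+0.000)/2 = 0.129 → q = 15.2×0.17×0.129 = 0.3333 m³/s
Q = Σ q = 0.5636 m³/s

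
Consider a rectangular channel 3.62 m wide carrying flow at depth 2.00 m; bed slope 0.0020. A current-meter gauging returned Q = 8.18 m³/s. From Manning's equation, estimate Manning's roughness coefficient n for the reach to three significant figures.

0.0383

A = b·y = 3.62 × 2.00 = 7.240 m²
P = b + 2y = 3.62 + 2×2.00 = 7.620 m
R = A/P = 7.240/7.620 = 0.9501 m
n = (1/Q)·A·R^(2/3)·S^(1/2) = (1/8.18) × 7.240 × 0.9665 × 0.04472 = 0.03826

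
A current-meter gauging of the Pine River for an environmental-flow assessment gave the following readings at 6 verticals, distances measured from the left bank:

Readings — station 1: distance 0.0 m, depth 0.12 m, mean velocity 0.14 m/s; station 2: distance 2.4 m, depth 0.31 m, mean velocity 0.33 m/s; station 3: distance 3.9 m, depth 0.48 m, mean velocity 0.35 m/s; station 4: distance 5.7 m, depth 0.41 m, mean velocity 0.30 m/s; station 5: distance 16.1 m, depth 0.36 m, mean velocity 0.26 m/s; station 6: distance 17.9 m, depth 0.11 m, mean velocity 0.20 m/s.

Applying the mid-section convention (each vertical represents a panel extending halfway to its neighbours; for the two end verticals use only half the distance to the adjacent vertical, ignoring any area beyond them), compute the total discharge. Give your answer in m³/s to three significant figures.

1.84 m³/s

w_1 = (2.4 − 0.0)/2 = 1.2 m; q_1 = 0.14 × 0.12 × 1.2 = 0.02016 m³/s
w_2 = (3.9 − 0.0)/2 = 1.95 m; q_2 = 0.33 × 0.31 × 1.95 = 0.1995 m³/s
w_3 = (5.7 − 2.4)/2 = 1.65 m; q_3 = 0.35 × 0.48 × 1.65 = 0.2772 m³/s
w_4 = (16.1 − 3.9)/2 = 6.1 m; q_4 = 0.30 × 0.41 × 6.1 = 0.7503 m³/s
w_5 = (17.9 − 5.7)/2 = 6.1 m; q_5 = 0.26 × 0.36 × 6.1 = 0.5710 m³/s
w_6 = (17.9 − 16.1)/2 = 0.9 m; q_6 = 0.20 × 0.11 × 0.9 = 0.01980 m³/s
Q = Σ qᵢ = 1.838 m³/s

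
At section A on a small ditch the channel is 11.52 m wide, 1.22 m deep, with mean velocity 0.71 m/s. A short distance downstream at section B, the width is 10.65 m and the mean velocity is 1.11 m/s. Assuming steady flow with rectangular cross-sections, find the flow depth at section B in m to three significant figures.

Q = A₁V₁ = (11.52×1.22) × 0.71 = 9.979 m³/s
d₂ = Q/(b₂ V₂) = 9.979/(10.65×1.11) = 0.8441 m

0.844 m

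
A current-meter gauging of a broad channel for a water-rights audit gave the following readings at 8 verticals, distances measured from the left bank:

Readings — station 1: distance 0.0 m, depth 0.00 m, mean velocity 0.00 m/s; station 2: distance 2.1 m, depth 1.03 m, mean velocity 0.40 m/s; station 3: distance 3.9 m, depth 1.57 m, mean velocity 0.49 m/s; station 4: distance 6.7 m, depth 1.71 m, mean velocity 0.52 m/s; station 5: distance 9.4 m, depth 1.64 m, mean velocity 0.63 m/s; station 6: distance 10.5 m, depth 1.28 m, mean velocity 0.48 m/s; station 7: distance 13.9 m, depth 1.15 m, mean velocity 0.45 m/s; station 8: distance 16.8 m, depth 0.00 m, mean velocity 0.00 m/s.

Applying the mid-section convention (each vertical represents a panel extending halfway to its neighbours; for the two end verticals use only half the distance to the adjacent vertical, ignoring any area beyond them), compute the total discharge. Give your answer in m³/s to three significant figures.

9.99 m³/s

w_2 = (3.9 − 0.0)/2 = 1.95 m; q_2 = 0.40 × 1.03 × 1.95 = 0.8034 m³/s
w_3 = (6.7 − 2.1)/2 = 2.3 m; q_3 = 0.49 × 1.57 × 2.3 = 1.769 m³/s
w_4 = (9.4 − 3.9)/2 = 2.75 m; q_4 = 0.52 × 1.71 × 2.75 = 2.445 m³/s
w_5 = (10.5 − 6.7)/2 = 1.9 m; q_5 = 0.63 × 1.64 × 1.9 = 1.963 m³/s
w_6 = (13.9 − 9.4)/2 = 2.25 m; q_6 = 0.48 × 1.28 × 2.25 = 1.382 m³/s
w_7 = (16.8 − 10.5)/2 = 3.15 m; q_7 = 0.45 × 1.15 × 3.15 = 1.630 m³/s
Stations 1, 8 contribute zero (depth or velocity is 0).
Q = Σ qᵢ = 9.994 m³/s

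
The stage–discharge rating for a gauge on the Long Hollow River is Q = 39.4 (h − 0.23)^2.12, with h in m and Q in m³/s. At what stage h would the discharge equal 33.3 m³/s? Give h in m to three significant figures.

1.15 m

h − h₀ = (Q/C)^(1/b) = (33.3/39.4)^(1/2.12) = 0.9237 m
h = 0.23 + 0.9237 = 1.154 m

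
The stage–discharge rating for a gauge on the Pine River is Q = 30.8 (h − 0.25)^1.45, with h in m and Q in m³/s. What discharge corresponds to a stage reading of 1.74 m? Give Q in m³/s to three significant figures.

54.9 m³/s

Q = 30.8 × (1.74 − 0.25)^1.45 = 30.8 × 1.49^1.45 = 54.91 m³/s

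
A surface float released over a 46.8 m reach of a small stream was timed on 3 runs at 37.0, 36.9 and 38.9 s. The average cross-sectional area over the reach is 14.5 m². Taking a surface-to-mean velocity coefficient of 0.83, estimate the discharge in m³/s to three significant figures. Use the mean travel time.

15.0 m³/s

t̄ = (37.0 + 36.9 + 38.9) / 3 = 37.6 s
v_surface = L / t̄ = 46.8 / 37.6 = 1.245 m/s
v_mean = 0.83 × 1.245 = 1.033 m/s
Q = A × v_mean = 14.5 × 1.033 = 14.98 m³/s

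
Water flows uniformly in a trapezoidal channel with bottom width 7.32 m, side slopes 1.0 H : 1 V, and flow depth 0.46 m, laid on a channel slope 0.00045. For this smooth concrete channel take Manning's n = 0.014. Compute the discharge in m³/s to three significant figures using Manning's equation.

3.02 m³/s

A = (b + z·y)·y = (7.32 + 1.0×0.46)×0.46 = 3.579 m²
P = b + 2y√(1+z²) = 7.32 + 2×0.46×√(1+1.0²) = 8.621 m
R = A/P = 3.579/8.621 = 0.4151 m
Q = (1/n)·A·R^(2/3)·S^(1/2) = (1/0.014) × 3.579 × 0.4151^(2/3) × 0.00045^(1/2) = 3.018 m³/s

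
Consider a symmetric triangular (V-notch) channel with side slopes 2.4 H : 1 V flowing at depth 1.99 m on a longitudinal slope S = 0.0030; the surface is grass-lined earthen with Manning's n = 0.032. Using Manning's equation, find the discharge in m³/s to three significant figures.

15.4 m³/s

A = z·y² = 2.4×1.99² = 9.504 m²
P = 2y√(1+z²) = 2×1.99×√(1+2.4²) = 10.35 m
R = A/P = 9.504/10.35 = 0.9185 m
Q = (1/n)·A·R^(2/3)·S^(1/2) = (1/0.032) × 9.504 × 0.9185^(2/3) × 0.0030^(1/2) = 15.37 m³/s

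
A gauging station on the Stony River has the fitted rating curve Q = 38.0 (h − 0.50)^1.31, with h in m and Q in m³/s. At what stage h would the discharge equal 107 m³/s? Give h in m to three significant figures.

h − h₀ = (Q/C)^(1/b) = (107/38.0)^(1/1.31) = 2.204 m
h = 0.50 + 2.204 = 2.704 m

2.70 m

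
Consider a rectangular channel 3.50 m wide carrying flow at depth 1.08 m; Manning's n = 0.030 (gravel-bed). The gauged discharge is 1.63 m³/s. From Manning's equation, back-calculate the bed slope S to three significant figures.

0.000287

A = b·y = 3.50 × 1.08 = 3.780 m²
P = b + 2y = 3.50 + 2×1.08 = 5.660 m
R = A/P = 3.780/5.660 = 0.6678 m
S = (Q·n / (1·A·R^(2/3)))² = (1.63×0.030 / (1×3.780×0.7640))² = 0.0002867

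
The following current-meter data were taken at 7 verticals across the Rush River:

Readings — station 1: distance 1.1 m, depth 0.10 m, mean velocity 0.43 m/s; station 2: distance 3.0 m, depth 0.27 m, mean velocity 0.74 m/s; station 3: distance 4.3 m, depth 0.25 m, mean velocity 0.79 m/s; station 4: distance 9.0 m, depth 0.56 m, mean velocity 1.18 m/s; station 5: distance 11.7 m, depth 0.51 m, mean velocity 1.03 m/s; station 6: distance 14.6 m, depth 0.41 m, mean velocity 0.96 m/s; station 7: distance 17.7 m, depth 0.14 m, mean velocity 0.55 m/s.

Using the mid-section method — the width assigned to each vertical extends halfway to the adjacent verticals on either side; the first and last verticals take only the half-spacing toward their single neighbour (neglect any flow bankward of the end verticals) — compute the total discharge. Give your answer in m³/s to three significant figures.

w_1 = (3.0 − 1.1)/2 = 0.95 m; q_1 = 0.43 × 0.10 × 0.95 = 0.04085 m³/s
w_2 = (4.3 − 1.1)/2 = 1.6 m; q_2 = 0.74 × 0.27 × 1.6 = 0.3197 m³/s
w_3 = (9.0 − 3.0)/2 = 3 m; q_3 = 0.79 × 0.25 × 3 = 0.5925 m³/s
w_4 = (11.7 − 4.3)/2 = 3.7 m; q_4 = 1.18 × 0.56 × 3.7 = 2.445 m³/s
w_5 = (14.6 − 9.0)/2 = 2.8 m; q_5 = 1.03 × 0.51 × 2.8 = 1.471 m³/s
w_6 = (17.7 − 11.7)/2 = 3 m; q_6 = 0.96 × 0.41 × 3 = 1.181 m³/s
w_7 = (17.7 − 14.6)/2 = 1.55 m; q_7 = 0.55 × 0.14 × 1.55 = 0.1194 m³/s
Q = Σ qᵢ = 6.169 m³/s

6.17 m³/s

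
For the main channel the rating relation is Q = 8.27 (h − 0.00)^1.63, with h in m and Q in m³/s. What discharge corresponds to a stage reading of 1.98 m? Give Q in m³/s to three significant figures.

Q = 8.27 × (1.98 − 0.00)^1.63 = 8.27 × 1.98^1.63 = 25.18 m³/s

25.2 m³/s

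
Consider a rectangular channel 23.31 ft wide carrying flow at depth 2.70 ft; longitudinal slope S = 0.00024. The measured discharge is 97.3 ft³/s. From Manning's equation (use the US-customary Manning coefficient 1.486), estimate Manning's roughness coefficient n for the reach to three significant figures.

A = b·y = 23.31 × 2.70 = 62.94 ft²
P = b + 2y = 23.31 + 2×2.70 = 28.71 ft
R = A/P = 62.94/28.71 = 2.192 ft
n = (1.486/Q)·A·R^(2/3)·S^(1/2) = (1.486/97.3) × 62.94 × 1.688 × 0.01549 = 0.02513

0.0251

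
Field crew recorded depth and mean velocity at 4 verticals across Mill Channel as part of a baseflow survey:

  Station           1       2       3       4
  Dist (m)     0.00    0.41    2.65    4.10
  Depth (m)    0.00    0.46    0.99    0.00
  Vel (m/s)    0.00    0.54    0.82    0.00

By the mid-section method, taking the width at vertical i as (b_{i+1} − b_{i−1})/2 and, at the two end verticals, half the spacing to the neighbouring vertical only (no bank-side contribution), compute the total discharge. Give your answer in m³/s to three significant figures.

1.83 m³/s

w_2 = (2.65 − 0.00)/2 = 1.325 m; q_2 = 0.54 × 0.46 × 1.325 = 0.3291 m³/s
w_3 = (4.10 − 0.41)/2 = 1.845 m; q_3 = 0.82 × 0.99 × 1.845 = 1.498 m³/s
Stations 1, 4 contribute zero (depth or velocity is 0).
Q = Σ qᵢ = 1.827 m³/s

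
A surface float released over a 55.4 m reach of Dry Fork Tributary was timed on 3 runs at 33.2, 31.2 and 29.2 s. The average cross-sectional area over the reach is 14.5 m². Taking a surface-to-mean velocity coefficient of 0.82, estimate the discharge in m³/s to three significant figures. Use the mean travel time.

21.1 m³/s

t̄ = (33.2 + 31.2 + 29.2) / 3 = 31.2 s
v_surface = L / t̄ = 55.4 / 31.2 = 1.776 m/s
v_mean = 0.82 × 1.776 = 1.456 m/s
Q = A × v_mean = 14.5 × 1.456 = 21.11 m³/s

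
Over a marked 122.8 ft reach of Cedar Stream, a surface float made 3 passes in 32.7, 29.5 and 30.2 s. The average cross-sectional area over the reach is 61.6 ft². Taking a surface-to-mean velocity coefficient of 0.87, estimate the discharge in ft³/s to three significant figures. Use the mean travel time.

t̄ = (32.7 + 29.5 + 30.2) / 3 = 30.8 s
v_surface = L / t̄ = 122.8 / 30.8 = 3.987 ft/s
v_mean = 0.87 × 3.987 = 3.469 ft/s
Q = A × v_mean = 61.6 × 3.469 = 213.7 ft³/s

214 ft³/s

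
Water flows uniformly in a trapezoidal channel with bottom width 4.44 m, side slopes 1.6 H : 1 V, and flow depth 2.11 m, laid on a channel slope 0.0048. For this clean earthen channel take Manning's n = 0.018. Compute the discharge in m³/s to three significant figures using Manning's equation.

A = (b + z·y)·y = (4.44 + 1.6×2.11)×2.11 = 16.49 m²
P = b + 2y√(1+z²) = 4.44 + 2×2.11×√(1+1.6²) = 12.40 m
R = A/P = 16.49/12.40 = 1.330 m
Q = (1/n)·A·R^(2/3)·S^(1/2) = (1/0.018) × 16.49 × 1.330^(2/3) × 0.0048^(1/2) = 76.76 m³/s

76.8 m³/s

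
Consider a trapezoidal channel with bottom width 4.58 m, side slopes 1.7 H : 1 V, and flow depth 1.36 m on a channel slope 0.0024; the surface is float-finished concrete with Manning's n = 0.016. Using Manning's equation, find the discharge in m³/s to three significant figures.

A = (b + z·y)·y = (4.58 + 1.7×1.36)×1.36 = 9.373 m²
P = b + 2y√(1+z²) = 4.58 + 2×1.36×√(1+1.7²) = 9.945 m
R = A/P = 9.373/9.945 = 0.9425 m
Q = (1/n)·A·R^(2/3)·S^(1/2) = (1/0.016) × 9.373 × 0.9425^(2/3) × 0.0024^(1/2) = 27.59 m³/s

27.6 m³/s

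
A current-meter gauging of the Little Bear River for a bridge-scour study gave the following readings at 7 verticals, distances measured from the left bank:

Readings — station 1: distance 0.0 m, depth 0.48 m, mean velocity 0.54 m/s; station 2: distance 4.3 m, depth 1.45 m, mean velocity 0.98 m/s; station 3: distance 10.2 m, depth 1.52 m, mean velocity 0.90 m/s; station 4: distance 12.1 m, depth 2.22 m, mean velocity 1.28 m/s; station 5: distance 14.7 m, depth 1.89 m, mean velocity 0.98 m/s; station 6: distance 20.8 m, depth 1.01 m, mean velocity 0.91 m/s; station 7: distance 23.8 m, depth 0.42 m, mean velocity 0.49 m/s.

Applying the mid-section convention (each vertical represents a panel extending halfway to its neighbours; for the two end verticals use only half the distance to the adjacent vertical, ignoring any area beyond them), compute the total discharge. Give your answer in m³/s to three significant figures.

32.1 m³/s

w_1 = (4.3 − 0.0)/2 = 2.15 m; q_1 = 0.54 × 0.48 × 2.15 = 0.5573 m³/s
w_2 = (10.2 − 0.0)/2 = 5.1 m; q_2 = 0.98 × 1.45 × 5.1 = 7.247 m³/s
w_3 = (12.1 − 4.3)/2 = 3.9 m; q_3 = 0.90 × 1.52 × 3.9 = 5.335 m³/s
w_4 = (14.7 − 10.2)/2 = 2.25 m; q_4 = 1.28 × 2.22 × 2.25 = 6.394 m³/s
w_5 = (20.8 − 12.1)/2 = 4.35 m; q_5 = 0.98 × 1.89 × 4.35 = 8.057 m³/s
w_6 = (23.8 − 14.7)/2 = 4.55 m; q_6 = 0.91 × 1.01 × 4.55 = 4.182 m³/s
w_7 = (23.8 − 20.8)/2 = 1.5 m; q_7 = 0.49 × 0.42 × 1.5 = 0.3087 m³/s
Q = Σ qᵢ = 32.08 m³/s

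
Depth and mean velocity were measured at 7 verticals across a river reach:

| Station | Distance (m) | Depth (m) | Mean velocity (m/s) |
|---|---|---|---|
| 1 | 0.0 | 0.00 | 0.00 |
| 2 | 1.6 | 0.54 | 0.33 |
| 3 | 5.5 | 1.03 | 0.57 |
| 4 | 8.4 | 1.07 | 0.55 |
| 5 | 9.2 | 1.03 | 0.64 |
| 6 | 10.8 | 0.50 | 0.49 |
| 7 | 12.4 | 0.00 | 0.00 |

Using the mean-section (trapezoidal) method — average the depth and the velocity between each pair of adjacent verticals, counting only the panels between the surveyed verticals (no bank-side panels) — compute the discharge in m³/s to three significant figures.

Panel 1-2: Δb = 1.6 m, d̄ = (0.00+0.54)/2 = 0.27, v̄ = (0.00+0.33)/2 = 0.165 → q = 1.6×0.27×0.165 = 0.07128 m³/s
Panel 2-3: Δb = 3.9 m, d̄ = (0.54+1.03)/2 = 0.785, v̄ = (0.33+0.57)/2 = 0.45 → q = 3.9×0.785×0.45 = 1.378 m³/s
Panel 3-4: Δb = 2.9 m, d̄ = (1.03+1.07)/2 = 1.05, v̄ = (0.57+0.55)/2 = 0.56 → q = 2.9×1.05×0.56 = 1.705 m³/s
Panel 4-5: Δb = 0.8 m, d̄ = (1.07+1.03)/2 = 1.05, v̄ = (0.55+0.64)/2 = 0.595 → q = 0.8×1.05×0.595 = 0.4998 m³/s
Panel 5-6: Δb = 1.6 m, d̄ = (1.03+0.50)/2 = 0.765, v̄ = (0.64+0.49)/2 = 0.565 → q = 1.6×0.765×0.565 = 0.6916 m³/s
Panel 6-7: Δb = 1.6 m, d̄ = (0.50+0.00)/2 = 0.25, v̄ = (0.49+0.00)/2 = 0.245 → q = 1.6×0.25×0.245 = 0.09800 m³/s
Q = Σ q = 4.444 m³/s

4.44 m³/s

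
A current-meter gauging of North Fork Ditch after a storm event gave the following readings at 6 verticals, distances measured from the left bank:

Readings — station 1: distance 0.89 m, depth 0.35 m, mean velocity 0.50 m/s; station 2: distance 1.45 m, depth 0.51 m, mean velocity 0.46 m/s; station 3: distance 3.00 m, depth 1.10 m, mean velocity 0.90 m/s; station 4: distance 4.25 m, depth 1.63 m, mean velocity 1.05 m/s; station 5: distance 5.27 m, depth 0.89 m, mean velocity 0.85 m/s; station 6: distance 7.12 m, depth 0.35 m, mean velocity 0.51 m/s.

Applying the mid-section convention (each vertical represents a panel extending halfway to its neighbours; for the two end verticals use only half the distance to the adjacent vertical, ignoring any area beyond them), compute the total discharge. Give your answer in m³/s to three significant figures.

w_1 = (1.45 − 0.89)/2 = 0.28 m; q_1 = 0.50 × 0.35 × 0.28 = 0.04900 m³/s
w_2 = (3.00 − 0.89)/2 = 1.055 m; q_2 = 0.46 × 0.51 × 1.055 = 0.2475 m³/s
w_3 = (4.25 − 1.45)/2 = 1.4 m; q_3 = 0.90 × 1.10 × 1.4 = 1.386 m³/s
w_4 = (5.27 − 3.00)/2 = 1.135 m; q_4 = 1.05 × 1.63 × 1.135 = 1.943 m³/s
w_5 = (7.12 − 4.25)/2 = 1.435 m; q_5 = 0.85 × 0.89 × 1.435 = 1.086 m³/s
w_6 = (7.12 − 5.27)/2 = 0.925 m; q_6 = 0.51 × 0.35 × 0.925 = 0.1651 m³/s
Q = Σ qᵢ = 4.876 m³/s

4.88 m³/s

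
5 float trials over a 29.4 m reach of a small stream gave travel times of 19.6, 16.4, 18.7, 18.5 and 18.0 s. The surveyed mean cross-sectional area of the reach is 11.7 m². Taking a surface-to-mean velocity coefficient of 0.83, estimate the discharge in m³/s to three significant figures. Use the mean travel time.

15.7 m³/s

t̄ = (19.6 + 16.4 + 18.7 + 18.5 + 18.0) / 5 = 18.24 s
v_surface = L / t̄ = 29.4 / 18.24 = 1.612 m/s
v_mean = 0.83 × 1.612 = 1.338 m/s
Q = A × v_mean = 11.7 × 1.338 = 15.65 m³/s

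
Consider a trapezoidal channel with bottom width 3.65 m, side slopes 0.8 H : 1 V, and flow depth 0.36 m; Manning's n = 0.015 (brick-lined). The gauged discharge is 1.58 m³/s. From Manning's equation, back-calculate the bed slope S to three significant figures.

0.00133

A = (b + z·y)·y = (3.65 + 0.8×0.36)×0.36 = 1.418 m²
P = b + 2y√(1+z²) = 3.65 + 2×0.36×√(1+0.8²) = 4.572 m
R = A/P = 1.418/4.572 = 0.3101 m
S = (Q·n / (1·A·R^(2/3)))² = (1.58×0.015 / (1×1.418×0.4581))² = 0.001332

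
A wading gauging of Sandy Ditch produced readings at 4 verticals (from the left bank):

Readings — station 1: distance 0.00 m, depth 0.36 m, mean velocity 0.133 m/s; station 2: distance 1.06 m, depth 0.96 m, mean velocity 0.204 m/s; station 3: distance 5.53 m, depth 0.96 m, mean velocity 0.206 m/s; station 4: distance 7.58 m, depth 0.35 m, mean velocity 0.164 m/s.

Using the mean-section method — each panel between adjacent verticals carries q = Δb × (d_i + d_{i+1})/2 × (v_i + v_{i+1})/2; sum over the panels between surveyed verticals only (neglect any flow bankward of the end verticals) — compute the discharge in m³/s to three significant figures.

1.25 m³/s

Panel 1-2: Δb = 1.06 m, d̄ = (0.36+0.96)/2 = 0.66, v̄ = (0.133+0.204)/2 = 0.1685 → q = 1.06×0.66×0.1685 = 0.1179 m³/s
Panel 2-3: Δb = 4.47 m, d̄ = (0.96+0.96)/2 = 0.96, v̄ = (0.204+0.206)/2 = 0.205 → q = 4.47×0.96×0.205 = 0.8797 m³/s
Panel 3-4: Δb = 2.05 m, d̄ = (0.96+0.35)/2 = 0.655, v̄ = (0.206+0.164)/2 = 0.185 → q = 2.05×0.655×0.185 = 0.2484 m³/s
Q = Σ q = 1.246 m³/s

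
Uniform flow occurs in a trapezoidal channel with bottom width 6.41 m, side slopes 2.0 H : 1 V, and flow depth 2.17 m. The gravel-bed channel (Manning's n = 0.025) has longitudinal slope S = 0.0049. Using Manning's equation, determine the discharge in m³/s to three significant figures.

83.6 m³/s

A = (b + z·y)·y = (6.41 + 2.0×2.17)×2.17 = 23.33 m²
P = b + 2y√(1+z²) = 6.41 + 2×2.17×√(1+2.0²) = 16.11 m
R = A/P = 23.33/16.11 = 1.448 m
Q = (1/n)·A·R^(2/3)·S^(1/2) = (1/0.025) × 23.33 × 1.448^(2/3) × 0.0049^(1/2) = 83.58 m³/s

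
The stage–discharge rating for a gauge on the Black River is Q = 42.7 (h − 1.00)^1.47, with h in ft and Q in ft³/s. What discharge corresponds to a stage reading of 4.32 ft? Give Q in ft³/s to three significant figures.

249 ft³/s

Q = 42.7 × (4.32 − 1.00)^1.47 = 42.7 × 3.32^1.47 = 249.2 ft³/s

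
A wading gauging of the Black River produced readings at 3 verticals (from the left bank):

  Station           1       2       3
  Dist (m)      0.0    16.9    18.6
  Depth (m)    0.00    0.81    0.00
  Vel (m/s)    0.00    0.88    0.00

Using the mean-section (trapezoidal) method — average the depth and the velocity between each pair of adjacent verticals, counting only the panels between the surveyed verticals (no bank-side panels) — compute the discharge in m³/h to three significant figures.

11900 m³/h

Panel 1-2: Δb = 16.9 m, d̄ = (0.00+0.81)/2 = 0.405, v̄ = (0.00+0.88)/2 = 0.44 → q = 16.9×0.405×0.44 = 3.012 m³/s
Panel 2-3: Δb = 1.7 m, d̄ = (0.81+0.00)/2 = 0.405, v̄ = (0.88+0.00)/2 = 0.44 → q = 1.7×0.405×0.44 = 0.3029 m³/s
Q = Σ q = 3.315 m³/s
= 3.315 × 3600 = 11930 m³/h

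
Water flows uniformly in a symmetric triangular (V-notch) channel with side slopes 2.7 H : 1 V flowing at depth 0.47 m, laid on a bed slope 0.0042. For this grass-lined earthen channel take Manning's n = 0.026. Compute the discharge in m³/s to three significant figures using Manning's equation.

0.542 m³/s

A = z·y² = 2.7×0.47² = 0.5964 m²
P = 2y√(1+z²) = 2×0.47×√(1+2.7²) = 2.706 m
R = A/P = 0.5964/2.706 = 0.2204 m
Q = (1/n)·A·R^(2/3)·S^(1/2) = (1/0.026) × 0.5964 × 0.2204^(2/3) × 0.0042^(1/2) = 0.5424 m³/s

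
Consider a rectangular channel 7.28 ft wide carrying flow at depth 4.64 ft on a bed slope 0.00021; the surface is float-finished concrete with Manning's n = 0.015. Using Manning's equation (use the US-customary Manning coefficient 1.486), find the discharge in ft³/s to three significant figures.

78.0 ft³/s

A = b·y = 7.28 × 4.64 = 33.78 ft²
P = b + 2y = 7.28 + 2×4.64 = 16.56 ft
R = A/P = 33.78/16.56 = 2.040 ft
Q = (1.486/n)·A·R^(2/3)·S^(1/2) = (1.486/0.015) × 33.78 × 2.040^(2/3) × 0.00021^(1/2) = 78.00 ft³/s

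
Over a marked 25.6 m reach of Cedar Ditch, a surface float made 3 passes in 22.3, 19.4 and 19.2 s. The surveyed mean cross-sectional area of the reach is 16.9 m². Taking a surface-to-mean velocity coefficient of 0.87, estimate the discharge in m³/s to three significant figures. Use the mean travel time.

t̄ = (22.3 + 19.4 + 19.2) / 3 = 20.3 s
v_surface = L / t̄ = 25.6 / 20.3 = 1.261 m/s
v_mean = 0.87 × 1.261 = 1.097 m/s
Q = A × v_mean = 16.9 × 1.097 = 18.54 m³/s

18.5 m³/s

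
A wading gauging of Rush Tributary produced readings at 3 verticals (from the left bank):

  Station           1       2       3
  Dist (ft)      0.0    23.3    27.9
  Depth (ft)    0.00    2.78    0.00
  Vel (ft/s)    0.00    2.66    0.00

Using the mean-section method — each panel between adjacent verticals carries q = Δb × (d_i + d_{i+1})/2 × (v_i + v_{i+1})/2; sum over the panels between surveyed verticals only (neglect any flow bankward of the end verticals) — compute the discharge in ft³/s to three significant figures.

51.6 ft³/s

Panel 1-2: Δb = 23.3 ft, d̄ = (0.00+2.78)/2 = 1.39, v̄ = (0.00+2.66)/2 = 1.33 → q = 23.3×1.39×1.33 = 43.07 ft³/s
Panel 2-3: Δb = 4.6 ft, d̄ = (2.78+0.00)/2 = 1.39, v̄ = (2.66+0.00)/2 = 1.33 → q = 4.6×1.39×1.33 = 8.504 ft³/s
Q = Σ q = 51.58 ft³/s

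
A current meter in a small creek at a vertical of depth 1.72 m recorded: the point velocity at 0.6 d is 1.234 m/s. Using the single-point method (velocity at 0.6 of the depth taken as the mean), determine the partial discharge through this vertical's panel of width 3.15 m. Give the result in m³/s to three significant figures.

v̄ = v₀.₆ = 1.234 m/s
q = v̄ × d × w = 1.234 × 1.72 × 3.15 = 6.686 m³/s

6.69 m³/s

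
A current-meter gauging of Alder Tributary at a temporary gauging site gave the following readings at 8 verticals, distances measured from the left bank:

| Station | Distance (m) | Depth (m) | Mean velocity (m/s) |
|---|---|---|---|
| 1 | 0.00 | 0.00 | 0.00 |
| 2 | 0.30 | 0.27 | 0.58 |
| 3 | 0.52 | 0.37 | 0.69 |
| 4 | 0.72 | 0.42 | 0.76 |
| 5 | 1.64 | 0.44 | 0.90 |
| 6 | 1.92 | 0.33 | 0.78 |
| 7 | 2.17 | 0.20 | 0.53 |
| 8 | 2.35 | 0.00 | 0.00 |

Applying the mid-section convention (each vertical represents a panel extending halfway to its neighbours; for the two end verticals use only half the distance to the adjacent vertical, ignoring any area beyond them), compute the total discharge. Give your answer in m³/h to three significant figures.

2170 m³/h

w_2 = (0.52 − 0.00)/2 = 0.26 m; q_2 = 0.58 × 0.27 × 0.26 = 0.04072 m³/s
w_3 = (0.72 − 0.30)/2 = 0.21 m; q_3 = 0.69 × 0.37 × 0.21 = 0.05361 m³/s
w_4 = (1.64 − 0.52)/2 = 0.56 m; q_4 = 0.76 × 0.42 × 0.56 = 0.1788 m³/s
w_5 = (1.92 − 0.72)/2 = 0.6 m; q_5 = 0.90 × 0.44 × 0.6 = 0.2376 m³/s
w_6 = (2.17 − 1.64)/2 = 0.265 m; q_6 = 0.78 × 0.33 × 0.265 = 0.06821 m³/s
w_7 = (2.35 − 1.92)/2 = 0.215 m; q_7 = 0.53 × 0.20 × 0.215 = 0.02279 m³/s
Stations 1, 8 contribute zero (depth or velocity is 0).
Q = Σ qᵢ = 0.6017 m³/s
= 0.6017 × 3600 = 2166 m³/h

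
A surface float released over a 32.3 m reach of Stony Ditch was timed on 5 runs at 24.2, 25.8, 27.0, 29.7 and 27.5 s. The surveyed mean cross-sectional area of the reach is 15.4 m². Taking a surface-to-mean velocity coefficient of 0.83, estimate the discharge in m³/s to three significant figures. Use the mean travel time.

15.4 m³/s

t̄ = (24.2 + 25.8 + 27.0 + 29.7 + 27.5) / 5 = 26.84 s
v_surface = L / t̄ = 32.3 / 26.84 = 1.203 m/s
v_mean = 0.83 × 1.203 = 0.9988 m/s
Q = A × v_mean = 15.4 × 0.9988 = 15.38 m³/s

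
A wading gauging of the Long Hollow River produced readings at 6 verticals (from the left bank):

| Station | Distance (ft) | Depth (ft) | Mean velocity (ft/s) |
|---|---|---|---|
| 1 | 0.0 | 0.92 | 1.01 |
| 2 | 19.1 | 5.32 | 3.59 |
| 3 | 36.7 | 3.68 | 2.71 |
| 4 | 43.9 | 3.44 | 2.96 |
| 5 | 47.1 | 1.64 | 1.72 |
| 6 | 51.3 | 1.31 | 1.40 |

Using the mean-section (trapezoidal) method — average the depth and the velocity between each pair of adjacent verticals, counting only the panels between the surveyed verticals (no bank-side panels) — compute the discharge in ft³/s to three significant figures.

488 ft³/s

Panel 1-2: Δb = 19.1 ft, d̄ = (0.92+5.32)/2 = 3.12, v̄ = (1.01+3.59)/2 = 2.3 → q = 19.1×3.12×2.3 = 137.1 ft³/s
Panel 2-3: Δb = 17.6 ft, d̄ = (5.32+3.68)/2 = 4.5, v̄ = (3.59+2.71)/2 = 3.15 → q = 17.6×4.5×3.15 = 249.5 ft³/s
Panel 3-4: Δb = 7.2 ft, d̄ = (3.68+3.44)/2 = 3.56, v̄ = (2.71+2.96)/2 = 2.835 → q = 7.2×3.56×2.835 = 72.67 ft³/s
Panel 4-5: Δb = 3.2 ft, d̄ = (3.44+1.64)/2 = 2.54, v̄ = (2.96+1.72)/2 = 2.34 → q = 3.2×2.54×2.34 = 19.02 ft³/s
Panel 5-6: Δb = 4.2 ft, d̄ = (1.64+1.31)/2 = 1.475, v̄ = (1.72+1.40)/2 = 1.56 → q = 4.2×1.475×1.56 = 9.664 ft³/s
Q = Σ q = 487.9 ft³/s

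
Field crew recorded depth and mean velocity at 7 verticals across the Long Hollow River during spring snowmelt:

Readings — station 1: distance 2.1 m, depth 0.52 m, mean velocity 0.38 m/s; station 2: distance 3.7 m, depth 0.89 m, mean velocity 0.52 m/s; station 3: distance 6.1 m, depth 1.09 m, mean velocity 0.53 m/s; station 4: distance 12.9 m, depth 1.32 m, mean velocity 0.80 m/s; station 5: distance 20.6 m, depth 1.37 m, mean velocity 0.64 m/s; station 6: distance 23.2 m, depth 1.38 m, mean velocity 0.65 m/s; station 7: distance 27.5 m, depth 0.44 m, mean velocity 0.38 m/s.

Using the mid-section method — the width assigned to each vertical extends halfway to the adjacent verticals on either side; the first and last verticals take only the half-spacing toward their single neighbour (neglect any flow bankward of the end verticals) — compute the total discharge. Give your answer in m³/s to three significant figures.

w_1 = (3.7 − 2.1)/2 = 0.8 m; q_1 = 0.38 × 0.52 × 0.8 = 0.1581 m³/s
w_2 = (6.1 − 2.1)/2 = 2 m; q_2 = 0.52 × 0.89 × 2 = 0.9256 m³/s
w_3 = (12.9 − 3.7)/2 = 4.6 m; q_3 = 0.53 × 1.09 × 4.6 = 2.657 m³/s
w_4 = (20.6 − 6.1)/2 = 7.25 m; q_4 = 0.80 × 1.32 × 7.25 = 7.656 m³/s
w_5 = (23.2 − 12.9)/2 = 5.15 m; q_5 = 0.64 × 1.37 × 5.15 = 4.516 m³/s
w_6 = (27.5 − 20.6)/2 = 3.45 m; q_6 = 0.65 × 1.38 × 3.45 = 3.095 m³/s
w_7 = (27.5 − 23.2)/2 = 2.15 m; q_7 = 0.38 × 0.44 × 2.15 = 0.3595 m³/s
Q = Σ qᵢ = 19.37 m³/s

19.4 m³/s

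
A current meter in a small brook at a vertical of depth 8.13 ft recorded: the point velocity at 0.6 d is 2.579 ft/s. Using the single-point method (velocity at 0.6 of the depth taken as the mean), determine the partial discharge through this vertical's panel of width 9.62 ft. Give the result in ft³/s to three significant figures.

v̄ = v₀.₆ = 2.579 ft/s
q = v̄ × d × w = 2.579 × 8.13 × 9.62 = 201.7 ft³/s

202 ft³/s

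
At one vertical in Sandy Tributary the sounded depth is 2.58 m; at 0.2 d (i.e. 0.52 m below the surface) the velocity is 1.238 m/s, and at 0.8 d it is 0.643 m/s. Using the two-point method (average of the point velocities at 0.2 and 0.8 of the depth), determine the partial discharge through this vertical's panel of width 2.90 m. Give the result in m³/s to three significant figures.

v̄ = (1.238 + 0.643) / 2 = 0.9405 m/s
q = v̄ × d × w = 0.9405 × 2.58 × 2.90 = 7.037 m³/s

7.04 m³/s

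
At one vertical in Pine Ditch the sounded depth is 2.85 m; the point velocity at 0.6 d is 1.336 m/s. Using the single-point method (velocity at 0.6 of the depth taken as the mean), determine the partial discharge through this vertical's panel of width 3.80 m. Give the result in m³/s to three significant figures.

14.5 m³/s

v̄ = v₀.₆ = 1.336 m/s
q = v̄ × d × w = 1.336 × 2.85 × 3.80 = 14.47 m³/s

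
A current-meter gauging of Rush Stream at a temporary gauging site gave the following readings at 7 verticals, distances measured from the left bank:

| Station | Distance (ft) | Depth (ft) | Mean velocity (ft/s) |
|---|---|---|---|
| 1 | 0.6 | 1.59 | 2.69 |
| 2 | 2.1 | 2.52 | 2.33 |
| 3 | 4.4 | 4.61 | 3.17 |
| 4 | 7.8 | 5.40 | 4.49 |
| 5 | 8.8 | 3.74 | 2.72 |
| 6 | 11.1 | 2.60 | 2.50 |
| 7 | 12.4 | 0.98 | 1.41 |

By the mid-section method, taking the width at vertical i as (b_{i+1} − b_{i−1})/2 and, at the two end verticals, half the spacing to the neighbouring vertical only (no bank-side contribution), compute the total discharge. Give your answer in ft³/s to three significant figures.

139 ft³/s

w_1 = (2.1 − 0.6)/2 = 0.75 ft; q_1 = 2.69 × 1.59 × 0.75 = 3.208 ft³/s
w_2 = (4.4 − 0.6)/2 = 1.9 ft; q_2 = 2.33 × 2.52 × 1.9 = 11.16 ft³/s
w_3 = (7.8 − 2.1)/2 = 2.85 ft; q_3 = 3.17 × 4.61 × 2.85 = 41.65 ft³/s
w_4 = (8.8 − 4.4)/2 = 2.2 ft; q_4 = 4.49 × 5.40 × 2.2 = 53.34 ft³/s
w_5 = (11.1 − 7.8)/2 = 1.65 ft; q_5 = 2.72 × 3.74 × 1.65 = 16.79 ft³/s
w_6 = (12.4 − 8.8)/2 = 1.8 ft; q_6 = 2.50 × 2.60 × 1.8 = 11.70 ft³/s
w_7 = (12.4 − 11.1)/2 = 0.65 ft; q_7 = 1.41 × 0.98 × 0.65 = 0.8982 ft³/s
Q = Σ qᵢ = 138.7 ft³/s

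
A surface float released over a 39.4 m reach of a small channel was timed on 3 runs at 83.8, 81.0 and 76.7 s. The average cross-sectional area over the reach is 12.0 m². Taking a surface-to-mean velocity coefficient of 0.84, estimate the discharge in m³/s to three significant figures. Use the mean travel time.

4.93 m³/s

t̄ = (83.8 + 81.0 + 76.7) / 3 = 80.5 s
v_surface = L / t̄ = 39.4 / 80.5 = 0.4894 m/s
v_mean = 0.84 × 0.4894 = 0.4111 m/s
Q = A × v_mean = 12.0 × 0.4111 = 4.934 m³/s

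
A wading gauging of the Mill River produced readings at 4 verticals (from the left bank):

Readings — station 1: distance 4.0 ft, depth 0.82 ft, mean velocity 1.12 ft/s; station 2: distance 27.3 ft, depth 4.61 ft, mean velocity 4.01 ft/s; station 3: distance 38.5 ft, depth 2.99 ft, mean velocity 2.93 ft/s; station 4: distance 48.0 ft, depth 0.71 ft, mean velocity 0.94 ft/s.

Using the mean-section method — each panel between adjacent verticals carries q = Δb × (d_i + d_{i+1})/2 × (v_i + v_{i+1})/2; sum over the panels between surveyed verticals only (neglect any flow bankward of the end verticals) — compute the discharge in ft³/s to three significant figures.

Panel 1-2: Δb = 23.3 ft, d̄ = (0.82+4.61)/2 = 2.715, v̄ = (1.12+4.01)/2 = 2.565 → q = 23.3×2.715×2.565 = 162.3 ft³/s
Panel 2-3: Δb = 11.2 ft, d̄ = (4.61+2.99)/2 = 3.8, v̄ = (4.01+2.93)/2 = 3.47 → q = 11.2×3.8×3.47 = 147.7 ft³/s
Panel 3-4: Δb = 9.5 ft, d̄ = (2.99+0.71)/2 = 1.85, v̄ = (2.93+0.94)/2 = 1.935 → q = 9.5×1.85×1.935 = 34.01 ft³/s
Q = Σ q = 344.0 ft³/s

344 ft³/s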